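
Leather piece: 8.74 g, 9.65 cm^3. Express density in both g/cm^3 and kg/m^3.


0.906 g/cm^3
906 kg/m^3


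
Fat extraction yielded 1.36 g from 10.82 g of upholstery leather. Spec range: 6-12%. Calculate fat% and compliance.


Fat% = 1.36 / 10.82 x 100 = 12.6%
Spec range: 6-12%
Compliant: No


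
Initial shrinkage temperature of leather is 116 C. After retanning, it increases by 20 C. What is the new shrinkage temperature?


New Ts = 116 + 20 = 136 C


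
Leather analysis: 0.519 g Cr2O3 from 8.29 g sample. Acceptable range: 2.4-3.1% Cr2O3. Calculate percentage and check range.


Cr2O3% = 0.519 / 8.29 x 100 = 6.26%
Acceptable range: 2.4 to 3.1%
Within range: No


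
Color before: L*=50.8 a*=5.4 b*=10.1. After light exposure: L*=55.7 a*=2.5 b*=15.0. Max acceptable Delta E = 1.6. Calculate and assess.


Delta E = 7.51
Passes: No

dL = 4.9, da = -2.9, db = 4.9
dE = sqrt((4.9)^2 + (-2.9)^2 + (4.9)^2) = 7.51
Max = 1.6
Passes: No


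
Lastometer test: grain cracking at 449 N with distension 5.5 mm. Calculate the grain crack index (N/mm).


81.6 N/mm


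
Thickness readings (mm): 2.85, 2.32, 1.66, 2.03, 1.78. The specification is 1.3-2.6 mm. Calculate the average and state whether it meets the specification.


Sum = 10.64
Average = 10.64 / 5 = 2.13 mm
Specification range: 1.3 to 2.6 mm
Within spec: Yes


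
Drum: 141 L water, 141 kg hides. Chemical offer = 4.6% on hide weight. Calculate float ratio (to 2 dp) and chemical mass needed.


Float ratio = 141 / 141 = 1.00
Chemical = 141 x 4.6 / 100 = 6.486 kg


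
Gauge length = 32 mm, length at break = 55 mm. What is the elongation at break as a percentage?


Extension = 55 - 32 = 23 mm
Elongation = 23 / 32 x 100 = 71.9%


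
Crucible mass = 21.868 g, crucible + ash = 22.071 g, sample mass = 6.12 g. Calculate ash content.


Ash mass = 22.071 - 21.868 = 0.203 g
Ash% = 0.203 / 6.12 x 100 = 3.32%


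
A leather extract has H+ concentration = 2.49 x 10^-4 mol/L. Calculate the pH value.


pH = -log10[H+]
pH = -log10(2.49 x 10^-4) = 3.60


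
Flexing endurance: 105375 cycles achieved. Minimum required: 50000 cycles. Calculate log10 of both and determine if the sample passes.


log10(105375) = 5.02
log10(50000) = 4.70
Passes: Yes


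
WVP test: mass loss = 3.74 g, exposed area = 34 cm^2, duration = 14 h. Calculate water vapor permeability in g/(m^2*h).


WVP = mass_loss / (area x time) x 10000
WVP = 3.74 / (34 x 14) x 10000
WVP = 3.74 / 476 x 10000 = 78.57 g/(m^2*h)


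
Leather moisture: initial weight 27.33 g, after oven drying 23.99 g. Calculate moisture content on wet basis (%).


12.2%

Moisture = 27.33 - 23.99 = 3.34 g
MC = 3.34 / 27.33 x 100 = 12.2%


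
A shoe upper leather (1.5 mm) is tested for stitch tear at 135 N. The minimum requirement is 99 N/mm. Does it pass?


STS = 90.0 N/mm
Passes: No


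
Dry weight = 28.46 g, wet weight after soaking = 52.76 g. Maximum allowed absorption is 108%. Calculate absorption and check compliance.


WA = (52.76 - 28.46) / 28.46 x 100 = 85.4%
Maximum allowed: 108%
Compliant: Yes


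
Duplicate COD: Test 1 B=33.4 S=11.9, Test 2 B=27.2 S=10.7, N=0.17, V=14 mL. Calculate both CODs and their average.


COD1 = 2088.6 mg/L
COD2 = 1602.9 mg/L
Average = 1845.8 mg/L

COD1 = (33.4 - 11.9) x 0.17 x 8000 / 14 = 2088.6 mg/L
COD2 = (27.2 - 10.7) x 0.17 x 8000 / 14 = 1602.9 mg/L
Average = (2088.6 + 1602.9) / 2 = 1845.8 mg/L


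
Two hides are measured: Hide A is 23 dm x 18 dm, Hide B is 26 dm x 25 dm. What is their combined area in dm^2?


Hide A area = 23 x 18 = 414 dm^2
Hide B area = 26 x 25 = 650 dm^2
Total = 414 + 650 = 1064 dm^2


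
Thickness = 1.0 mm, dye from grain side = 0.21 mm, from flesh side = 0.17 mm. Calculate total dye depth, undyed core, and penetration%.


Total dyed = 0.21 + 0.17 = 0.38 mm
Undyed core = 1.0 - 0.38 = 0.62 mm
Penetration = 0.38 / 1.0 x 100 = 38.0%


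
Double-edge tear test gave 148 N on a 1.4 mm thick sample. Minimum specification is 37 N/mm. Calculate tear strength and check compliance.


Tear strength = 148 / 1.4 = 105.7 N/mm
Required minimum = 37 N/mm
Compliant: Yes


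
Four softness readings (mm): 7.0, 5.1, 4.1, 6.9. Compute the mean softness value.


5.78 mm

Sum = 7.0 + 5.1 + 4.1 + 6.9
Mean = 23.1 / 4 = 5.78 mm


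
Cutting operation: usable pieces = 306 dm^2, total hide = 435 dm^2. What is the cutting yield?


70.3%


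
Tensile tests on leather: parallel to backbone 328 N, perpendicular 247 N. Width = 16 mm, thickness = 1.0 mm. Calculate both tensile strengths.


Area = 16 x 1.0 = 16.0 mm^2
TS (parallel) = 328 / 16.0 = 20.50 N/mm^2
TS (perpendicular) = 247 / 16.0 = 15.44 N/mm^2


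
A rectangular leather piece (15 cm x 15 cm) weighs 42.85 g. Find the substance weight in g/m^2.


1904.4 g/m^2

Area = 15 x 15 = 225 cm^2
SW = 42.85 / 225 x 10000 = 1904.4 g/m^2


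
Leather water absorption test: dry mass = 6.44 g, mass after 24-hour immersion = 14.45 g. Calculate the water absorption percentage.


Water absorbed = 14.45 - 6.44 = 8.01 g
WA% = 8.01 / 6.44 x 100 = 124.4%


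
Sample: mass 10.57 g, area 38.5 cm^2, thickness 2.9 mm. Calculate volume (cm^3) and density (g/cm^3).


Volume = 11.165 cm^3
Density = 0.947 g/cm^3

Thickness in cm = 2.9 / 10 = 0.29 cm
Volume = 38.5 x 0.29 = 11.165 cm^3
Density = 10.57 / 11.165 = 0.947 g/cm^3


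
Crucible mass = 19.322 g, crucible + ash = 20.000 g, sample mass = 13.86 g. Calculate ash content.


Ash mass = 20.000 - 19.322 = 0.678 g
Ash% = 0.678 / 13.86 x 100 = 4.89%


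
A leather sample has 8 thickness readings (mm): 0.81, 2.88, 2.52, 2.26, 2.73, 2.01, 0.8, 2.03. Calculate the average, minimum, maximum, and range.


Sum = 16.04
Average = 16.04 / 8 = 2.01 mm
Minimum = 0.8 mm
Maximum = 2.88 mm
Range = 2.88 - 0.8 = 2.08 mm


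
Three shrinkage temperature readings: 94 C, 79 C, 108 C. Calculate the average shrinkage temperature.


Average = (94 + 79 + 108) / 3
Average = 281 / 3 = 93.7 C


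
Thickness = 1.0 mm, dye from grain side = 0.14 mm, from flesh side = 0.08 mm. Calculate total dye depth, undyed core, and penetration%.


Total dyed = 0.14 + 0.08 = 0.22 mm
Undyed core = 1.0 - 0.22 = 0.78 mm
Penetration = 0.22 / 1.0 x 100 = 22.0%


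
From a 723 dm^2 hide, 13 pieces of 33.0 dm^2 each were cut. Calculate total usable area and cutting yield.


Total usable = 13 x 33.0 = 429.0 dm^2
Yield = 429.0 / 723 x 100 = 59.3%


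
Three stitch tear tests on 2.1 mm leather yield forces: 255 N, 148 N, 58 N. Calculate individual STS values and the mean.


STS1 = 255 / 2.1 = 121.4 N/mm
STS2 = 148 / 2.1 = 70.5 N/mm
STS3 = 58 / 2.1 = 27.6 N/mm
Mean = (121.4 + 70.5 + 27.6) / 3 = 73.2 N/mm


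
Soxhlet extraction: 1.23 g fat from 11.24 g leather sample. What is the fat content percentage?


Fat content = 1.23 / 11.24 x 100
Fat = 10.9%


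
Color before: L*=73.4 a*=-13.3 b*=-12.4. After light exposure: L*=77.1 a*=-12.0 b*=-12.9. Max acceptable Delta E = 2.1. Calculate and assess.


Delta E = 3.95
Passes: No


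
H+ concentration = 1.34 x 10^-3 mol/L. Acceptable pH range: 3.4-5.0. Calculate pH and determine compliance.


pH = 2.87
Compliant: No

pH = -log10(1.34 x 10^-3) = 2.87
Range: 3.4 to 5.0
Compliant: No


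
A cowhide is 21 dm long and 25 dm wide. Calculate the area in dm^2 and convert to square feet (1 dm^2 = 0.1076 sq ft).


Area = 21 x 25 = 525 dm^2
Conversion: 525 x 0.1076 = 56.49 sq ft


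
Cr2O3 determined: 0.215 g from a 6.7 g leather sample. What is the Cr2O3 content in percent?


Cr2O3% = 0.215 / 6.7 x 100
Cr2O3% = 3.21%


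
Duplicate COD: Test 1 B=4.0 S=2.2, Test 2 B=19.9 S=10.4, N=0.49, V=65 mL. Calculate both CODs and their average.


COD1 = (4.0 - 2.2) x 0.49 x 8000 / 65 = 108.6 mg/L
COD2 = (19.9 - 10.4) x 0.49 x 8000 / 65 = 572.9 mg/L
Average = (108.6 + 572.9) / 2 = 340.8 mg/L


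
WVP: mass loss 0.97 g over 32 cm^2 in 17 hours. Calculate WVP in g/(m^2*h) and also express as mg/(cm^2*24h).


WVP = 17.83 g/(m^2*h)
Daily rate = 42.79 mg/(cm^2*24h)

WVP = 0.97 / (32 x 17) x 10000 = 17.83 g/(m^2*h)
Mass loss in mg = 0.97 x 1000 = 970 mg
Per cm^2 per 24h in mg: 970 x 24 / (32 x 17) = 23280 / 544 = 42.79 mg/(cm^2*24h)


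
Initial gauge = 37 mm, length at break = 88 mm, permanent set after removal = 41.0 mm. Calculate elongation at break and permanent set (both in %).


Elongation at break = 137.8%
Permanent set = 10.8%

Elongation at break = (88 - 37) / 37 x 100 = 137.8%
Permanent set = (41.0 - 37) / 37 x 100 = 10.8%


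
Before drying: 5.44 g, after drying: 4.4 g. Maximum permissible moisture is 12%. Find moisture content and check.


MC = (5.44 - 4.4) / 5.44 x 100 = 19.1%
Maximum: 12%
Acceptable: No


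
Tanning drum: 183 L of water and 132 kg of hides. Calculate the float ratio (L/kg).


1.4

Float ratio = water / hide weight
Ratio = 183 / 132 = 1.4


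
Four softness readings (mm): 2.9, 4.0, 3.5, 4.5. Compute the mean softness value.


3.73 mm

Sum = 2.9 + 4.0 + 3.5 + 4.5
Mean = 14.9 / 4 = 3.73 mm


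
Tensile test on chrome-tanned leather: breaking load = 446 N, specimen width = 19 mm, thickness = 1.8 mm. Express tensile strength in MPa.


13.04 MPa

Cross-section = 19 x 1.8 = 34.2 mm^2
TS = 446 / 34.2 = 13.04 MPa
(1 N/mm^2 = 1 MPa)


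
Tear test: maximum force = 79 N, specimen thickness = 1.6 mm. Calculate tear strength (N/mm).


49.4 N/mm

Tear strength = force / thickness
Tear = 79 / 1.6 = 49.4 N/mm


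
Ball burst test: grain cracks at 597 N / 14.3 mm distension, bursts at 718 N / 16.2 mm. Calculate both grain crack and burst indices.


Crack index = 597 / 14.3 = 41.7 N/mm
Burst index = 718 / 16.2 = 44.3 N/mm


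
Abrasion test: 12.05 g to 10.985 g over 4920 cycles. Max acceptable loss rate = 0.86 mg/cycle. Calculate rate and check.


Rate = 0.216 mg/cycle
Passes: Yes


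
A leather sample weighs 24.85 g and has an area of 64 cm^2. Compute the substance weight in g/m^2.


3882.8 g/m^2

Substance weight = mass / area x 10000
SW = 24.85 / 64 x 10000
SW = 3882.8 g/m^2


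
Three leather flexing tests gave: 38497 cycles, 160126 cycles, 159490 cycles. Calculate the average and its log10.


Average = 119371 cycles
log10 = 5.08


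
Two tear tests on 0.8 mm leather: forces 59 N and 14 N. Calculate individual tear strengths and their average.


Tear 1 = 73.8 N/mm
Tear 2 = 17.5 N/mm
Average = 45.7 N/mm


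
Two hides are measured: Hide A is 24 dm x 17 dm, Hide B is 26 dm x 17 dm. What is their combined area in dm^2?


Hide A area = 24 x 17 = 408 dm^2
Hide B area = 26 x 17 = 442 dm^2
Total = 408 + 442 = 850 dm^2


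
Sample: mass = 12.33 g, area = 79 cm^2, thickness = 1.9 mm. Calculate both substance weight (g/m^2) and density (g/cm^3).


SW = 12.33 / 79 x 10000 = 1560.8 g/m^2
Volume = 79 x 1.9 / 10 = 15.01 cm^3
Density = 12.33 / 15.01 = 0.821 g/cm^3


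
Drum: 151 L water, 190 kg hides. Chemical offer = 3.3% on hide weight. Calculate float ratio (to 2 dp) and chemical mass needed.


Float ratio = 0.79
Chemical needed = 6.27 kg


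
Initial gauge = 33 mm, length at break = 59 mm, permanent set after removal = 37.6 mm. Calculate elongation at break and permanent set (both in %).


Elongation at break = 78.8%
Permanent set = 13.9%

Elongation at break = (59 - 33) / 33 x 100 = 78.8%
Permanent set = (37.6 - 33) / 33 x 100 = 13.9%


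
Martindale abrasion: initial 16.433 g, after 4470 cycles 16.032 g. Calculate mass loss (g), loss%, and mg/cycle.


Loss = 16.433 - 16.032 = 0.401 g
Loss% = 0.401 / 16.433 x 100 = 2.44%
Rate = 0.401 / 4470 x 1000 = 0.090 mg/cycle


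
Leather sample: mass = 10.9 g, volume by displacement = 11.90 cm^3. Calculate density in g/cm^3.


0.916 g/cm^3

Density = mass / volume
Density = 10.9 / 11.90 = 0.916 g/cm^3


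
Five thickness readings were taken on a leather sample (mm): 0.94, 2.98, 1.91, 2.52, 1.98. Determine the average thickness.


Sum = 0.94 + 2.98 + 1.91 + 2.52 + 1.98 = 10.33
Average = 10.33 / 5 = 2.07 mm


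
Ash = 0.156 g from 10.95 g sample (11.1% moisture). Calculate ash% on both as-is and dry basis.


As-is ash = 1.42%
Dry-basis ash = 1.60%


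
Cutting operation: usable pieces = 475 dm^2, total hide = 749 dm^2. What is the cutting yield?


Yield = usable / total x 100
Yield = 475 / 749 x 100 = 63.4%


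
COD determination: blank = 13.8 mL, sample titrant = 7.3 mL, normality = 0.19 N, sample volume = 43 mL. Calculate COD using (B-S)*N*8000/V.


COD = (13.8 - 7.3) x 0.19 x 8000 / 43
COD = 6.5 x 0.19 x 8000 / 43
COD = 229.8 mg/L


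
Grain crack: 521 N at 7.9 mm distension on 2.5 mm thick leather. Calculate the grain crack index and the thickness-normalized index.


Crack index = 521 / 7.9 = 65.9 N/mm
Normalized = 65.9 / 2.5 = 26.4 N/mm per mm


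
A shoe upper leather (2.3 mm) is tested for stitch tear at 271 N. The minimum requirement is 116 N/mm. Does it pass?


STS = 271 / 2.3 = 117.8 N/mm
Minimum required: 116 N/mm
Passes: Yes


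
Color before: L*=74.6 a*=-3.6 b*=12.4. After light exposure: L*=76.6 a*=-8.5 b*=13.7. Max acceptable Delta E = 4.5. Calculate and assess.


dL = 2.0, da = -4.9, db = 1.3
dE = sqrt((2.0)^2 + (-4.9)^2 + (1.3)^2) = 5.45
Max = 4.5
Passes: No


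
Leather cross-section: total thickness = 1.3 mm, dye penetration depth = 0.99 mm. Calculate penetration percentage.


Penetration% = 0.99 / 1.3 x 100
Penetration = 76.2%


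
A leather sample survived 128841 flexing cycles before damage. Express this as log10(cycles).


log10(128841) = 5.11


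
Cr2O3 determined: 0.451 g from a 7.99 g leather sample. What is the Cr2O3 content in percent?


5.64%

Cr2O3% = 0.451 / 7.99 x 100
Cr2O3% = 5.64%


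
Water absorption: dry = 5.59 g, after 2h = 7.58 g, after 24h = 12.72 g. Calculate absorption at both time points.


2h absorption = 35.6%
24h absorption = 127.5%

WA (2h) = (7.58 - 5.59) / 5.59 x 100 = 35.6%
WA (24h) = (12.72 - 5.59) / 5.59 x 100 = 127.5%


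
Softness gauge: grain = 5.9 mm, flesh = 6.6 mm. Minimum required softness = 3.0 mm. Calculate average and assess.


Average softness = 6.25 mm
Meets requirement: Yes

Average = (5.9 + 6.6) / 2 = 6.25 mm
Minimum = 3.0 mm
Meets requirement: Yes


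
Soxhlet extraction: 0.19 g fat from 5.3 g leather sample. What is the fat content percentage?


Fat content = 0.19 / 5.3 x 100
Fat = 3.6%


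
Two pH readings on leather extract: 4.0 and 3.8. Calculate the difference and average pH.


Difference = |4.0 - 3.8| = 0.2
Average = (4.0 + 3.8) / 2 = 3.90


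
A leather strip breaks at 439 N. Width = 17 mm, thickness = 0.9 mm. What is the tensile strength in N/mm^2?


28.69 N/mm^2

Cross-sectional area = 17 x 0.9 = 15.3 mm^2
Tensile strength = 439 / 15.3 = 28.69 N/mm^2


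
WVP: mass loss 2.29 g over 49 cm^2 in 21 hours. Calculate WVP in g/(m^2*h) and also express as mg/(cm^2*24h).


WVP = 22.25 g/(m^2*h)
Daily rate = 53.41 mg/(cm^2*24h)

WVP = 2.29 / (49 x 21) x 10000 = 22.25 g/(m^2*h)
Mass loss in mg = 2.29 x 1000 = 2290 mg
Per cm^2 per 24h in mg: 2290 x 24 / (49 x 21) = 54960 / 1029 = 53.41 mg/(cm^2*24h)


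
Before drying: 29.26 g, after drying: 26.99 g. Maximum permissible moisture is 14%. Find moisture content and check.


MC = (29.26 - 26.99) / 29.26 x 100 = 7.8%
Maximum: 14%
Acceptable: Yes


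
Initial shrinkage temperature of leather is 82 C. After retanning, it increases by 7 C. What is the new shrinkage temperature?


89 C


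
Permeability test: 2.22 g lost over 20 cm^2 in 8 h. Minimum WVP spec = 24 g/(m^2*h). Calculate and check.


WVP = 138.75 g/(m^2*h)
Meets specification: Yes


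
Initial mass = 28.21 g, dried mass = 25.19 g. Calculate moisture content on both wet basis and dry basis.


Moisture lost = 28.21 - 25.19 = 3.02 g
Wet basis MC = 3.02 / 28.21 x 100 = 10.7%
Dry basis MC = 3.02 / 25.19 x 100 = 12.0%


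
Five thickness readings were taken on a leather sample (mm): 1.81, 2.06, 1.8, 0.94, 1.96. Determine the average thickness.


Sum = 1.81 + 2.06 + 1.8 + 0.94 + 1.96 = 8.57
Average = 8.57 / 5 = 1.71 mm


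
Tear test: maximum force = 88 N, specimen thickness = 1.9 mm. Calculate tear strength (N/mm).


Tear strength = force / thickness
Tear = 88 / 1.9 = 46.3 N/mm


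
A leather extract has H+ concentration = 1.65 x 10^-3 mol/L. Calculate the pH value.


pH = -log10[H+]
pH = -log10(1.65 x 10^-3) = 2.78


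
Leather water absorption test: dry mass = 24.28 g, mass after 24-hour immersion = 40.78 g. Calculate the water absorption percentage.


Water absorbed = 40.78 - 24.28 = 16.50 g
WA% = 16.50 / 24.28 x 100 = 68.0%


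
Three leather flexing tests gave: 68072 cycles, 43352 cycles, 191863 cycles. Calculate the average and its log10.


Average = 101096 cycles
log10 = 5.00


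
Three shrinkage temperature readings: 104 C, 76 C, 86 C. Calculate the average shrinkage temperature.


88.7 C

Average = (104 + 76 + 86) / 3
Average = 266 / 3 = 88.7 C


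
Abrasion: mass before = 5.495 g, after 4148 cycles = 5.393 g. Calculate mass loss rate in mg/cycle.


0.025 mg/cycle

Mass loss = 5.495 - 5.393 = 0.102 g
Rate = 0.102 / 4148 x 1000 = 0.025 mg/cycle


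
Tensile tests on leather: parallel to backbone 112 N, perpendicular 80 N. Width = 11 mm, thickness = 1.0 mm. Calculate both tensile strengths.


Parallel = 10.18 N/mm^2
Perpendicular = 7.27 N/mm^2


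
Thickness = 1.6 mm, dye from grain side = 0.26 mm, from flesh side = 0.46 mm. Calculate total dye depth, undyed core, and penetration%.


Total dyed = 0.26 + 0.46 = 0.72 mm
Undyed core = 1.6 - 0.72 = 0.88 mm
Penetration = 0.72 / 1.6 x 100 = 45.0%


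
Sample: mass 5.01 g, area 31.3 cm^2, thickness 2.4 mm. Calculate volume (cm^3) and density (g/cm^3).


Thickness in cm = 2.4 / 10 = 0.24 cm
Volume = 31.3 x 0.24 = 7.512 cm^3
Density = 5.01 / 7.512 = 0.667 g/cm^3


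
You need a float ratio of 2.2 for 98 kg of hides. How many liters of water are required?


215.6 L


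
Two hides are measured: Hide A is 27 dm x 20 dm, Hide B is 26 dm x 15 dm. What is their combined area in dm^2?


930 dm^2


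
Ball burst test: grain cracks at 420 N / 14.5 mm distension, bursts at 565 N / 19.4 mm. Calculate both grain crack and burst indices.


Crack index = 420 / 14.5 = 29.0 N/mm
Burst index = 565 / 19.4 = 29.1 N/mm


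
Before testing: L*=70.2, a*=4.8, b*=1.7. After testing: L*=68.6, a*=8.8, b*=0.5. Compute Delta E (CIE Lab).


dL = 68.6 - 70.2 = -1.6
da = 8.8 - 4.8 = 4.0
db = 0.5 - 1.7 = -1.2
dE = sqrt((-1.6)^2 + (4.0)^2 + (-1.2)^2) = 4.47


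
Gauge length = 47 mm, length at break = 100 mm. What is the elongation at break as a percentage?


Extension = 100 - 47 = 53 mm
Elongation = 53 / 47 x 100 = 112.8%


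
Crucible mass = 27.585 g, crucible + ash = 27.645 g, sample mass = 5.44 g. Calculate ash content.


Ash mass = 27.645 - 27.585 = 0.060 g
Ash% = 0.060 / 5.44 x 100 = 1.10%


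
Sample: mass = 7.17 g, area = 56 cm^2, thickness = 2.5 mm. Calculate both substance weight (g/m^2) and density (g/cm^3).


SW = 7.17 / 56 x 10000 = 1280.4 g/m^2
Volume = 56 x 2.5 / 10 = 14.00 cm^3
Density = 7.17 / 14.00 = 0.512 g/cm^3


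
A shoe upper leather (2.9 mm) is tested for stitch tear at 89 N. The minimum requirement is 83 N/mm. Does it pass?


STS = 89 / 2.9 = 30.7 N/mm
Minimum required: 83 N/mm
Passes: No


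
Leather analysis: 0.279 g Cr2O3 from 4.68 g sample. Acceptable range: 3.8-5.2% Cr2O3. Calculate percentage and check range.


Cr2O3% = 0.279 / 4.68 x 100 = 5.96%
Acceptable range: 3.8 to 5.2%
Within range: No


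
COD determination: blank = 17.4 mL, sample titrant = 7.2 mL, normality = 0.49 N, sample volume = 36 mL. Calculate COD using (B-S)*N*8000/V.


COD = (17.4 - 7.2) x 0.49 x 8000 / 36
COD = 10.2 x 0.49 x 8000 / 36
COD = 1110.7 mg/L


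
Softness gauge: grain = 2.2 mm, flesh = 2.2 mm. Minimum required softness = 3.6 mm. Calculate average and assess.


Average = (2.2 + 2.2) / 2 = 2.20 mm
Minimum = 3.6 mm
Meets requirement: No


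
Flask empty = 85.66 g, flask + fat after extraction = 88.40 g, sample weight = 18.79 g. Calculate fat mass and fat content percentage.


Fat mass = 2.74 g
Fat content = 14.6%


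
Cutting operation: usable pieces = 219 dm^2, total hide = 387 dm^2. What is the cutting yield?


56.6%


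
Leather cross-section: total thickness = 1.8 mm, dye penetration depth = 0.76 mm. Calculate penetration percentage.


Penetration% = 0.76 / 1.8 x 100
Penetration = 42.2%


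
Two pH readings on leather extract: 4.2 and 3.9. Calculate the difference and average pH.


Difference = |4.2 - 3.9| = 0.3
Average = (4.2 + 3.9) / 2 = 4.05


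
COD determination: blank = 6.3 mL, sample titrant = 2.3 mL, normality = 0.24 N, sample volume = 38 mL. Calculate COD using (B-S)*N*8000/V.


COD = (6.3 - 2.3) x 0.24 x 8000 / 38
COD = 4.0 x 0.24 x 8000 / 38
COD = 202.1 mg/L


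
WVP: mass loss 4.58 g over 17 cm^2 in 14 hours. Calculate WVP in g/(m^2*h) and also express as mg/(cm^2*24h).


WVP = 192.44 g/(m^2*h)
Daily rate = 461.85 mg/(cm^2*24h)

WVP = 4.58 / (17 x 14) x 10000 = 192.44 g/(m^2*h)
Mass loss in mg = 4.58 x 1000 = 4580 mg
Per cm^2 per 24h in mg: 4580 x 24 / (17 x 14) = 109920 / 238 = 461.85 mg/(cm^2*24h)


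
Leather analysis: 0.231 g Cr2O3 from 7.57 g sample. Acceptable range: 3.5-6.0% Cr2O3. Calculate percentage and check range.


Cr2O3 = 3.05%
Within range: No


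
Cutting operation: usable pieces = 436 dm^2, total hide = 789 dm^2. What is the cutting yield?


55.3%

Yield = usable / total x 100
Yield = 436 / 789 x 100 = 55.3%


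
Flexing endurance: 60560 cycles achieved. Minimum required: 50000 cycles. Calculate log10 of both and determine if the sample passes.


log10(60560) = 4.78
log10(50000) = 4.70
Passes: Yes


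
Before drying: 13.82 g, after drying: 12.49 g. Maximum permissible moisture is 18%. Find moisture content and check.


MC = (13.82 - 12.49) / 13.82 x 100 = 9.6%
Maximum: 18%
Acceptable: Yes


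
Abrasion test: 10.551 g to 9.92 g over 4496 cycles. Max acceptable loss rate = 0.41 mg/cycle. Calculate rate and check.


Rate = 0.140 mg/cycle
Passes: Yes


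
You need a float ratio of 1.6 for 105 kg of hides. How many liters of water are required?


168.0 L


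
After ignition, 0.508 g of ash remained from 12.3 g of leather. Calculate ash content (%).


4.13%

Ash% = 0.508 / 12.3 x 100
Ash% = 4.13%


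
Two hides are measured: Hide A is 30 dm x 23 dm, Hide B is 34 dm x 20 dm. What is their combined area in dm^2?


Hide A area = 30 x 23 = 690 dm^2
Hide B area = 34 x 20 = 680 dm^2
Total = 690 + 680 = 1370 dm^2


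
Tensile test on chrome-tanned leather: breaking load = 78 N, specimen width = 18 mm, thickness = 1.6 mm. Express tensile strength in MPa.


Cross-section = 18 x 1.6 = 28.8 mm^2
TS = 78 / 28.8 = 2.71 MPa
(1 N/mm^2 = 1 MPa)


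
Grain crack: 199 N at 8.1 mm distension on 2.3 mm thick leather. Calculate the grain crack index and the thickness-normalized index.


Crack index = 199 / 8.1 = 24.6 N/mm
Normalized = 24.6 / 2.3 = 10.7 N/mm per mm


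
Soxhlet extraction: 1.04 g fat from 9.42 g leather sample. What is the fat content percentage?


11.0%

Fat content = 1.04 / 9.42 x 100
Fat = 11.0%


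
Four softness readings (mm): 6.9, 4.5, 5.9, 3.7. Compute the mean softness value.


Sum = 6.9 + 4.5 + 5.9 + 3.7
Mean = 21.0 / 4 = 5.25 mm


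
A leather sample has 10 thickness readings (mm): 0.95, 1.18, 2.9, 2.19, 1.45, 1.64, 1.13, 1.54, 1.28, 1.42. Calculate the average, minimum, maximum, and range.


Sum = 15.68
Average = 15.68 / 10 = 1.57 mm
Minimum = 0.95 mm
Maximum = 2.9 mm
Range = 2.9 - 0.95 = 1.95 mm


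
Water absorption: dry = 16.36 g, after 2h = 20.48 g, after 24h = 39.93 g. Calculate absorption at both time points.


2h absorption = 25.2%
24h absorption = 144.1%

WA (2h) = (20.48 - 16.36) / 16.36 x 100 = 25.2%
WA (24h) = (39.93 - 16.36) / 16.36 x 100 = 144.1%


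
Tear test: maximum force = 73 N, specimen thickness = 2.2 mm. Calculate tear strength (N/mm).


33.2 N/mm

Tear strength = force / thickness
Tear = 73 / 2.2 = 33.2 N/mm


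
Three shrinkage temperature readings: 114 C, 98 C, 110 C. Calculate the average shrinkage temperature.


107.3 C


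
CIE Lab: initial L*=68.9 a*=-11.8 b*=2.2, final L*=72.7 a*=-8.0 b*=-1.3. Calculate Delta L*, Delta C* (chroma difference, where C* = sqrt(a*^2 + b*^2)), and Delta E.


Delta L* = 72.7 - 68.9 = 3.8
C1* = sqrt((-11.8)^2 + (2.2)^2) = 12.003
C2* = sqrt((-8.0)^2 + (-1.3)^2) = 8.105
Delta C* = 8.105 - 12.003 = -3.90
Delta E = sqrt((3.8)^2 + (3.8)^2 + (-3.5)^2) = 6.41


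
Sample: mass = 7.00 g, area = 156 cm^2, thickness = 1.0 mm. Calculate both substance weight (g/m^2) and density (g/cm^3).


Substance weight = 448.7 g/m^2
Density = 0.449 g/cm^3


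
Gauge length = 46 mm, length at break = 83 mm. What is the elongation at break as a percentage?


80.4%

Extension = 83 - 46 = 37 mm
Elongation = 37 / 46 x 100 = 80.4%


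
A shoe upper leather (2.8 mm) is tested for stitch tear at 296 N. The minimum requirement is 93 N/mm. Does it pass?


STS = 296 / 2.8 = 105.7 N/mm
Minimum required: 93 N/mm
Passes: Yes


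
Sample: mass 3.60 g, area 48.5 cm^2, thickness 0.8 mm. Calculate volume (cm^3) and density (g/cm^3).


Volume = 3.880 cm^3
Density = 0.928 g/cm^3


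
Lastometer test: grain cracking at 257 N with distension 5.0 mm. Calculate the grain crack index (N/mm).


Grain crack index = force / distension
Index = 257 / 5.0 = 51.4 N/mm


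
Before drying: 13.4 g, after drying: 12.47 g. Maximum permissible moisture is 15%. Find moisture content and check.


MC = (13.4 - 12.47) / 13.4 x 100 = 6.9%
Maximum: 15%
Acceptable: Yes


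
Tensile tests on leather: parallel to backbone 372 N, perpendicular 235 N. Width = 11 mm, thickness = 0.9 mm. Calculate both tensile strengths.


Area = 11 x 0.9 = 9.9 mm^2
TS (parallel) = 372 / 9.9 = 37.58 N/mm^2
TS (perpendicular) = 235 / 9.9 = 23.74 N/mm^2


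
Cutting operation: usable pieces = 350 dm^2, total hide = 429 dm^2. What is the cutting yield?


81.6%


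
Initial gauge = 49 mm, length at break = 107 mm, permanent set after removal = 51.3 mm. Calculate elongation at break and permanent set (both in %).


Elongation at break = 118.4%
Permanent set = 4.7%

Elongation at break = (107 - 49) / 49 x 100 = 118.4%
Permanent set = (51.3 - 49) / 49 x 100 = 4.7%


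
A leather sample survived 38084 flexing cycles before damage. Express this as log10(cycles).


log10(38084) = 4.58


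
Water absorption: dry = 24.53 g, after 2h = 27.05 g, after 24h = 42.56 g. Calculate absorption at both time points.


2h absorption = 10.3%
24h absorption = 73.5%


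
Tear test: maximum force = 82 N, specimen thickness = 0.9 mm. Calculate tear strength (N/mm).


Tear strength = force / thickness
Tear = 82 / 0.9 = 91.1 N/mm


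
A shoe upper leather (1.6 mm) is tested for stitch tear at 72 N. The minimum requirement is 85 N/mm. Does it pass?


STS = 45.0 N/mm
Passes: No

STS = 72 / 1.6 = 45.0 N/mm
Minimum required: 85 N/mm
Passes: No


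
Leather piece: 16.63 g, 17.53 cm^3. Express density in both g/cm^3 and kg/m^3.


0.949 g/cm^3
949 kg/m^3

Density = 16.63 / 17.53 = 0.949 g/cm^3
Convert: 0.949 x 1000 = 949 kg/m^3


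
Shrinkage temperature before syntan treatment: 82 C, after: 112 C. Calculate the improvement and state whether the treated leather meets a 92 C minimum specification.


Improvement = 112 - 82 = 30 C
Spec check: 112 C >= 92 C? Yes


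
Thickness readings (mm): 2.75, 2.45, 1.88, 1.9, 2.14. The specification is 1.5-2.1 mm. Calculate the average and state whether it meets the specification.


Average = 2.22 mm
Within specification: No

Sum = 11.12
Average = 11.12 / 5 = 2.22 mm
Specification range: 1.5 to 2.1 mm
Within spec: No


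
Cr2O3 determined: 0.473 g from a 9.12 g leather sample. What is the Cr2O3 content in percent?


Cr2O3% = 0.473 / 9.12 x 100
Cr2O3% = 5.19%


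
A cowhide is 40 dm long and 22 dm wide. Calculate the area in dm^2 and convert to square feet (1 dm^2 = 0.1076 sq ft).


880 dm^2
94.69 sq ft

Area = 40 x 22 = 880 dm^2
Conversion: 880 x 0.1076 = 94.69 sq ft


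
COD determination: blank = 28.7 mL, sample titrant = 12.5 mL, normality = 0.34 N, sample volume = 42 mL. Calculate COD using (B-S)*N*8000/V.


COD = (28.7 - 12.5) x 0.34 x 8000 / 42
COD = 16.2 x 0.34 x 8000 / 42
COD = 1049.1 mg/L


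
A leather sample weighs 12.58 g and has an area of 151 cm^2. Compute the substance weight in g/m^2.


Substance weight = mass / area x 10000
SW = 12.58 / 151 x 10000
SW = 833.1 g/m^2


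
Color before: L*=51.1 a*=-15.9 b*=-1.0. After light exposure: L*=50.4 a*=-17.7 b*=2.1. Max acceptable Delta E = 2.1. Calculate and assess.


Delta E = 3.65
Passes: No


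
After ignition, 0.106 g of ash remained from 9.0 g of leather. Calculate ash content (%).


1.18%


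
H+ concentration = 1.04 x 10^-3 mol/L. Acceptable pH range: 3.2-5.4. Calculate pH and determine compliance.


pH = 2.98
Compliant: No

pH = -log10(1.04 x 10^-3) = 2.98
Range: 3.2 to 5.4
Compliant: No


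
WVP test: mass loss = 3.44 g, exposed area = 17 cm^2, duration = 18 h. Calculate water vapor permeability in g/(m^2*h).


112.42 g/(m^2*h)


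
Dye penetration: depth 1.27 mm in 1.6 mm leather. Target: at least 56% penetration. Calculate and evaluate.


Penetration = 1.27 / 1.6 x 100 = 79.4%
Target: 56%
Meets target: Yes


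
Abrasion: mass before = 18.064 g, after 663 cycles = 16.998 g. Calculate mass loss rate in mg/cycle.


1.608 mg/cycle

Mass loss = 18.064 - 16.998 = 1.066 g
Rate = 1.066 / 663 x 1000 = 1.608 mg/cycle


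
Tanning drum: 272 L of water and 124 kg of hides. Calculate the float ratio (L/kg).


Float ratio = water / hide weight
Ratio = 272 / 124 = 2.2


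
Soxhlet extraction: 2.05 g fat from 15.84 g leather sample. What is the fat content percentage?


Fat content = 2.05 / 15.84 x 100
Fat = 12.9%


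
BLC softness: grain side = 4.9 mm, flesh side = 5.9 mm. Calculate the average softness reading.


5.40 mm


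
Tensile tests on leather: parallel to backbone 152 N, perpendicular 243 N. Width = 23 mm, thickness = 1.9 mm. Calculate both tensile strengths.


Area = 23 x 1.9 = 43.7 mm^2
TS (parallel) = 152 / 43.7 = 3.48 N/mm^2
TS (perpendicular) = 243 / 43.7 = 5.56 N/mm^2


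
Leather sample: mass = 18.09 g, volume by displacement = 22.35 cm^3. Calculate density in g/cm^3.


0.809 g/cm^3

Density = mass / volume
Density = 18.09 / 22.35 = 0.809 g/cm^3


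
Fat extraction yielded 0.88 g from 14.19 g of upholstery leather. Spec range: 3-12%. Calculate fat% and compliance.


Fat content = 6.2%
Compliant: Yes

Fat% = 0.88 / 14.19 x 100 = 6.2%
Spec range: 3-12%
Compliant: Yes


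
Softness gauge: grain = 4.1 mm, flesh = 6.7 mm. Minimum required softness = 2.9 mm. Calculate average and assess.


Average softness = 5.40 mm
Meets requirement: Yes

Average = (4.1 + 6.7) / 2 = 5.40 mm
Minimum = 2.9 mm
Meets requirement: Yes


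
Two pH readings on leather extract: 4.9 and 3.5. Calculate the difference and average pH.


Difference = |4.9 - 3.5| = 1.4
Average = (4.9 + 3.5) / 2 = 4.20


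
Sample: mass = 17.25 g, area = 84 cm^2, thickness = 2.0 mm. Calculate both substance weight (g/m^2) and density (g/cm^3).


Substance weight = 2053.6 g/m^2
Density = 1.027 g/cm^3

SW = 17.25 / 84 x 10000 = 2053.6 g/m^2
Volume = 84 x 2.0 / 10 = 16.80 cm^3
Density = 17.25 / 16.80 = 1.027 g/cm^3


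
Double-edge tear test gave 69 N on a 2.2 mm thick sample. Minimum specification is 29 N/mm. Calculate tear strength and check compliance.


Tear strength = 69 / 2.2 = 31.4 N/mm
Required minimum = 29 N/mm
Compliant: Yes


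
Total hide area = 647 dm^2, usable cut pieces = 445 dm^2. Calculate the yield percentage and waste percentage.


Yield = 445 / 647 x 100 = 68.8%
Waste = 647 - 445 = 202 dm^2
Waste% = 100 - 68.8 = 31.2%


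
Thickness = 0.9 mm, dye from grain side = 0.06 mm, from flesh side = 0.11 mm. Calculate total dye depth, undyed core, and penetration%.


Total dyed = 0.17 mm
Undyed core = 0.73 mm
Penetration = 18.9%

Total dyed = 0.06 + 0.11 = 0.17 mm
Undyed core = 0.9 - 0.17 = 0.73 mm
Penetration = 0.17 / 0.9 x 100 = 18.9%


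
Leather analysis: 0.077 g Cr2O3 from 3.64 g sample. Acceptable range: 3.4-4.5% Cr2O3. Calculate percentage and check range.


Cr2O3 = 2.12%
Within range: No

Cr2O3% = 0.077 / 3.64 x 100 = 2.12%
Acceptable range: 3.4 to 4.5%
Within range: No


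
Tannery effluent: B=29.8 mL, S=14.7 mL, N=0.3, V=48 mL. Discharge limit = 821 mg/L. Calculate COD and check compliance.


COD = 755.0 mg/L
Compliant: Yes

COD = (29.8 - 14.7) x 0.3 x 8000 / 48 = 755.0 mg/L
Limit: 821 mg/L
Compliant: Yes


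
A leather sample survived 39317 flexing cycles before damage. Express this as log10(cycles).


log10(39317) = 4.59


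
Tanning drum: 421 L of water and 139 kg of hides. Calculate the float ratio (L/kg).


3.0


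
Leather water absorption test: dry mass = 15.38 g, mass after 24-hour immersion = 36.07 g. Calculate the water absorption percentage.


Water absorbed = 36.07 - 15.38 = 20.69 g
WA% = 20.69 / 15.38 x 100 = 134.5%


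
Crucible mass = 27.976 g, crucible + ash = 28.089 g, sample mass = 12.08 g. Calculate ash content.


Ash mass = 28.089 - 27.976 = 0.113 g
Ash% = 0.113 / 12.08 x 100 = 0.94%


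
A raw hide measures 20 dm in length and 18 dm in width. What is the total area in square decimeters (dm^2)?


360 dm^2


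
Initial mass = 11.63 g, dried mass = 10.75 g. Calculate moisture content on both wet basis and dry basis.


Wet basis = 7.6%
Dry basis = 8.2%


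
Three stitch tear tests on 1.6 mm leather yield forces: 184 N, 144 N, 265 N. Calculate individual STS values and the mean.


STS1 = 115.0 N/mm
STS2 = 90.0 N/mm
STS3 = 165.6 N/mm
Mean = 123.5 N/mm

STS1 = 184 / 1.6 = 115.0 N/mm
STS2 = 144 / 1.6 = 90.0 N/mm
STS3 = 265 / 1.6 = 165.6 N/mm
Mean = (115.0 + 90.0 + 165.6) / 3 = 123.5 N/mm


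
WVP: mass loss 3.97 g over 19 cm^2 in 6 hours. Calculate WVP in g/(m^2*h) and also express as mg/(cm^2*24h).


WVP = 3.97 / (19 x 6) x 10000 = 348.25 g/(m^2*h)
Mass loss in mg = 3.97 x 1000 = 3970 mg
Per cm^2 per 24h in mg: 3970 x 24 / (19 x 6) = 95280 / 114 = 835.79 mg/(cm^2*24h)


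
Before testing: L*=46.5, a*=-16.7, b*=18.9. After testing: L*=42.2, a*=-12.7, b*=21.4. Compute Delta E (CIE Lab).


Delta E = 6.38

dL = 42.2 - 46.5 = -4.3
da = -12.7 - (-16.7) = 4.0
db = 21.4 - 18.9 = 2.5
dE = sqrt((-4.3)^2 + (4.0)^2 + (2.5)^2) = 6.38


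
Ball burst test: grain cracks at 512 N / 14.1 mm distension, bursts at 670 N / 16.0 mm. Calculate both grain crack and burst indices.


Crack index = 512 / 14.1 = 36.3 N/mm
Burst index = 670 / 16.0 = 41.9 N/mm


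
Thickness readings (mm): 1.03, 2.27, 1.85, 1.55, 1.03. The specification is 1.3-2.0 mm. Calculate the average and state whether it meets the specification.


Average = 1.55 mm
Within specification: Yes


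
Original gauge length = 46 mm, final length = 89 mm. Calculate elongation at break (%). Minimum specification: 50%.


Extension = 89 - 46 = 43 mm
Elongation = 43 / 46 x 100 = 93.5%
Minimum required: 50%
Meets specification: Yes


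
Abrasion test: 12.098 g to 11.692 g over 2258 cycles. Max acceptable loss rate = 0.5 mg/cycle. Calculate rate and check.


Rate = 0.180 mg/cycle
Passes: Yes

Loss = 12.098 - 11.692 = 0.406 g
Rate = 0.406 g / 2258 cycles x 1000 = 0.180 mg/cycle
Max = 0.5 mg/cycle
Passes: Yes


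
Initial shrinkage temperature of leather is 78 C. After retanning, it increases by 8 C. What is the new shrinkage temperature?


New Ts = 78 + 8 = 86 C


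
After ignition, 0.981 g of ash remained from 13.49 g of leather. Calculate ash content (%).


7.27%

Ash% = 0.981 / 13.49 x 100
Ash% = 7.27%


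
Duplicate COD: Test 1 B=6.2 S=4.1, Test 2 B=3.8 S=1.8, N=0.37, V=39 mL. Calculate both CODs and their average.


COD1 = (6.2 - 4.1) x 0.37 x 8000 / 39 = 159.4 mg/L
COD2 = (3.8 - 1.8) x 0.37 x 8000 / 39 = 151.8 mg/L
Average = (159.4 + 151.8) / 2 = 155.6 mg/L


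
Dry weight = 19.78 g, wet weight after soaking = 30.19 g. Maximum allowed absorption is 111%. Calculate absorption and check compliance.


Absorption = 52.6%
Compliant: Yes

WA = (30.19 - 19.78) / 19.78 x 100 = 52.6%
Maximum allowed: 111%
Compliant: Yes


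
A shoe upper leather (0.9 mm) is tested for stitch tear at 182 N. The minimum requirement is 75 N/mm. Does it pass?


STS = 182 / 0.9 = 202.2 N/mm
Minimum required: 75 N/mm
Passes: Yes


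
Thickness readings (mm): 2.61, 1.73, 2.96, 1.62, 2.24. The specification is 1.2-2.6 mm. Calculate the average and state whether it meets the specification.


Sum = 11.16
Average = 11.16 / 5 = 2.23 mm
Specification range: 1.2 to 2.6 mm
Within spec: Yes


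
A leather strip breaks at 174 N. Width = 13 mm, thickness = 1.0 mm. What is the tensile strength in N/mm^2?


13.38 N/mm^2

Cross-sectional area = 13 x 1.0 = 13.0 mm^2
Tensile strength = 174 / 13.0 = 13.38 N/mm^2


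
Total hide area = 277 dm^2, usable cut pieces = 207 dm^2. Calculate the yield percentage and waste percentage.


Yield = 207 / 277 x 100 = 74.7%
Waste = 277 - 207 = 70 dm^2
Waste% = 100 - 74.7 = 25.3%


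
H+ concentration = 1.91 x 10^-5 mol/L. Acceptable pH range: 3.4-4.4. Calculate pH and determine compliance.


pH = 4.72
Compliant: No

pH = -log10(1.91 x 10^-5) = 4.72
Range: 3.4 to 4.4
Compliant: No


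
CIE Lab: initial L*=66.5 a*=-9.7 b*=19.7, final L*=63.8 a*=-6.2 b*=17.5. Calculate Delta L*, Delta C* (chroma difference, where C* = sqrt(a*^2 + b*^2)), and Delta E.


Delta L* = 63.8 - 66.5 = -2.7
C1* = sqrt((-9.7)^2 + (19.7)^2) = 21.959
C2* = sqrt((-6.2)^2 + (17.5)^2) = 18.566
Delta C* = 18.566 - 21.959 = -3.39
Delta E = sqrt((-2.7)^2 + (3.5)^2 + (-2.2)^2) = 4.94


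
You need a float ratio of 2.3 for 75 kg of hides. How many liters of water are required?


172.5 L

Water = hide weight x target ratio
Water = 75 x 2.3 = 172.5 L


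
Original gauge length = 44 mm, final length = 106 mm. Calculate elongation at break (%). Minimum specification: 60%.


Elongation = 140.9%
Meets spec: Yes


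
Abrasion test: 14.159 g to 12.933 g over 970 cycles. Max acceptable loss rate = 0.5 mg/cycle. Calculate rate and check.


Rate = 1.264 mg/cycle
Passes: No

Loss = 14.159 - 12.933 = 1.226 g
Rate = 1.226 g / 970 cycles x 1000 = 1.264 mg/cycle
Max = 0.5 mg/cycle
Passes: No


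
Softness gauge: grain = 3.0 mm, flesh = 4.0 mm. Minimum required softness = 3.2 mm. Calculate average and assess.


Average = (3.0 + 4.0) / 2 = 3.50 mm
Minimum = 3.2 mm
Meets requirement: Yes


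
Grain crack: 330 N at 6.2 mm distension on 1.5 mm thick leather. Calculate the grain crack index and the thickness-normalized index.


Crack index = 330 / 6.2 = 53.2 N/mm
Normalized = 53.2 / 1.5 = 35.5 N/mm per mm


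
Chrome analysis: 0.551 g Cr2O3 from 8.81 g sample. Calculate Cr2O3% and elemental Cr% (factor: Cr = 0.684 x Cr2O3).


Cr2O3 = 6.25%
Cr = 4.28%


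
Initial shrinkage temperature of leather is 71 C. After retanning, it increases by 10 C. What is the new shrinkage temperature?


New Ts = 71 + 10 = 81 C


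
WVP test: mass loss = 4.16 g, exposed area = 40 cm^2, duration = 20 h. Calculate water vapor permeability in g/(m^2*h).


52.00 g/(m^2*h)


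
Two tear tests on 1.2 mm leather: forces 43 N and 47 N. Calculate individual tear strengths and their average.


Tear 1 = 35.8 N/mm
Tear 2 = 39.2 N/mm
Average = 37.5 N/mm

Tear 1 = 43 / 1.2 = 35.8 N/mm
Tear 2 = 47 / 1.2 = 39.2 N/mm
Average = (35.8 + 39.2) / 2 = 37.5 N/mm
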